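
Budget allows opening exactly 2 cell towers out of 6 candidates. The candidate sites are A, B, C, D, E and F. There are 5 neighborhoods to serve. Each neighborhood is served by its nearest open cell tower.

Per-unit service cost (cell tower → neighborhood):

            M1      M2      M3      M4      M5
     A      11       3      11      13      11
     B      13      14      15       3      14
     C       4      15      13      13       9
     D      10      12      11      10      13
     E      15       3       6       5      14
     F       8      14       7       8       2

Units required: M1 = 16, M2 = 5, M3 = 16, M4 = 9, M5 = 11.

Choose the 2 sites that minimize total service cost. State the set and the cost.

Choose E and F; total service cost 306.

With exactly 2 open, each neighborhood uses its cheapest among the chosen.
{E, F}: M1→F 8·16=128, M2→E 3·5=15, M3→E 6·16=96, M4→E 5·9=45, M5→F 2·11=22. Service cost 306.
{C, E}: service cost 319
{C, F}: service cost 340
Among all 15 size-2 choices, {E, F} is lowest.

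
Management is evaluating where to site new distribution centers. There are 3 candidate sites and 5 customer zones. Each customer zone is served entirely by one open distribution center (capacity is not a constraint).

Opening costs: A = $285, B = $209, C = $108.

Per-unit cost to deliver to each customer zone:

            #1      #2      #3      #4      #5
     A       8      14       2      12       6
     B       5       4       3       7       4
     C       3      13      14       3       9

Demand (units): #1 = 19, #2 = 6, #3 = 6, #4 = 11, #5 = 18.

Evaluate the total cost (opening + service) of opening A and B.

Total cost: 774

Each customer zone is assigned to its cheapest site among the open ones.
{A, B}: #1→B 5·19=95, #2→B 4·6=24, #3→A 2·6=12, #4→B 7·11=77, #5→B 4·18=72. Service 280; fixed 494; total 774.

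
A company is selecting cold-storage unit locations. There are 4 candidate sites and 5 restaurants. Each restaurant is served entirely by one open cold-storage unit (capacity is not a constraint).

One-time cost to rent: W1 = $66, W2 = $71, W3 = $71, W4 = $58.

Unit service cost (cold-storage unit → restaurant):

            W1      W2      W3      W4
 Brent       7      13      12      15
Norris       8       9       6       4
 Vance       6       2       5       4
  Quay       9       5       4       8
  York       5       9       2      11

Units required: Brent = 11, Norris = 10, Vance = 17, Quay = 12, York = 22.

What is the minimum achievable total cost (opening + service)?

Minimum total cost: 440

For any fixed open set, each restaurant goes to its cheapest open site; total = fixed + service.
{W3}: Brent→W3 12·11=132, Norris→W3 6·10=60, Vance→W3 5·17=85, Quay→W3 4·12=48, York→W3 2·22=44. Service 369; fixed 71; total 440.
{W1, W3}: Brent→W1 7·11=77, Norris→W3 6·10=60, Vance→W3 5·17=85, Quay→W3 4·12=48, York→W3 2·22=44. Service 314; fixed 137; total 451.
{W2, W3}: Brent→W3 12·11=132, Norris→W3 6·10=60, Vance→W2 2·17=34, Quay→W3 4·12=48, York→W3 2·22=44. Service 318; fixed 142; total 460.
{W1, W2, W3, W4}: service 243 + fixed 266 = 509
No other subset beats 440.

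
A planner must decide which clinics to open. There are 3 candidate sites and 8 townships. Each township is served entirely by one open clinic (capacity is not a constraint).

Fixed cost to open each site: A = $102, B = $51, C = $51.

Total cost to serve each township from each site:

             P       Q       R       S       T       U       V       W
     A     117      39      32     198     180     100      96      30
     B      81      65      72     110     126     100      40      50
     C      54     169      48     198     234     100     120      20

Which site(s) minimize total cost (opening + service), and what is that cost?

For any fixed open set, each township goes to its cheapest open site; total = fixed + service.
{B, C}: P→C 54, Q→B 65, R→C 48, S→B 110, T→B 126, U→B 100, V→B 40, W→C 20. Service 563; fixed 102; total 665.
{B}: service 644 + fixed 51 = 695
{A, B}: service 558 + fixed 153 = 711
{A, B, C}: service 521 + fixed 204 = 725
No other subset beats 665.

Open B and C; minimum total cost 665.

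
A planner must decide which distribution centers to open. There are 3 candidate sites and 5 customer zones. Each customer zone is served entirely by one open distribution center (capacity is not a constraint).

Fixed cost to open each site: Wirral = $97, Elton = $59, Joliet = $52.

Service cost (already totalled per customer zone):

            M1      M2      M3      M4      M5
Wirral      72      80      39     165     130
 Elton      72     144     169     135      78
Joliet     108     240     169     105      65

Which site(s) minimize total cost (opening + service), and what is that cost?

For any fixed open set, each customer zone goes to its cheapest open site; total = fixed + service.
{Wirral, Joliet}: M1→Wirral 72, M2→Wirral 80, M3→Wirral 39, M4→Joliet 105, M5→Joliet 65. Service 361; fixed 149; total 510.
{Wirral, Elton}: service 404 + fixed 156 = 560
{Wirral, Elton, Joliet}: M1→Wirral 72, M2→Wirral 80, M3→Wirral 39, M4→Joliet 105, M5→Joliet 65. Service 361; fixed 208; total 569.
{Joliet}: service 687 + fixed 52 = 739
No other subset beats 510.

Open Wirral and Joliet; minimum total cost 510.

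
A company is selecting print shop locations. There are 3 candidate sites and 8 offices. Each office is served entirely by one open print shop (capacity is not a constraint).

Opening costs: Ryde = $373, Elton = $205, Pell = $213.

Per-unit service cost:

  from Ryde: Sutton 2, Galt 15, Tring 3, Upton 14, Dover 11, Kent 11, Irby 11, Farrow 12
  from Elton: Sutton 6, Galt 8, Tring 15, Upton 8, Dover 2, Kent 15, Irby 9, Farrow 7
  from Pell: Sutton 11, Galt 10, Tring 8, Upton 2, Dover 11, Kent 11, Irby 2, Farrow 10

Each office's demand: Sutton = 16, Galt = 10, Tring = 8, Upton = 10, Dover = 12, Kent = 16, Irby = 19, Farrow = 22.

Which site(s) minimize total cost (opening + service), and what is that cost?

Open Elton and Pell; minimum total cost 1070.

For any fixed open set, each office goes to its cheapest open site; total = fixed + service.
{Elton, Pell}: Sutton→Elton 6·16=96, Galt→Elton 8·10=80, Tring→Pell 8·8=64, Upton→Pell 2·10=20, Dover→Elton 2·12=24, Kent→Pell 11·16=176, Irby→Pell 2·19=38, Farrow→Elton 7·22=154. Service 652; fixed 418; total 1070.
{Pell}: Sutton→Pell 11·16=176, Galt→Pell 10·10=100, Tring→Pell 8·8=64, Upton→Pell 2·10=20, Dover→Pell 11·12=132, Kent→Pell 11·16=176, Irby→Pell 2·19=38, Farrow→Pell 10·22=220. Service 926; fixed 213; total 1139.
{Elton}: service 965 + fixed 205 = 1170
{Ryde, Elton, Pell}: Sutton→Ryde 2·16=32, Galt→Elton 8·10=80, Tring→Ryde 3·8=24, Upton→Pell 2·10=20, Dover→Elton 2·12=24, Kent→Ryde 11·16=176, Irby→Pell 2·19=38, Farrow→Elton 7·22=154. Service 548; fixed 791; total 1339.
No other subset beats 1070.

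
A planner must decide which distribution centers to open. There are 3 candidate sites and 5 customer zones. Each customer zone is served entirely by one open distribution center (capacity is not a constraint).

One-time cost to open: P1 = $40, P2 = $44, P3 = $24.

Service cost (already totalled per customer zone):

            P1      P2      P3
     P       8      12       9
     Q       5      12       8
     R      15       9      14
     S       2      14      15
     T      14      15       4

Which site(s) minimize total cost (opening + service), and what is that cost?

Open P3 only; minimum total cost 74.

For any fixed open set, each customer zone goes to its cheapest open site; total = fixed + service.
{P3}: P→P3 9, Q→P3 8, R→P3 14, S→P3 15, T→P3 4. Service 50; fixed 24; total 74.
{P1}: service 44 + fixed 40 = 84
{P1, P3}: P→P1 8, Q→P1 5, R→P3 14, S→P1 2, T→P3 4. Service 33; fixed 64; total 97.
{P1, P2, P3}: P→P1 8, Q→P1 5, R→P2 9, S→P1 2, T→P3 4. Service 28; fixed 108; total 136.
No other subset beats 74.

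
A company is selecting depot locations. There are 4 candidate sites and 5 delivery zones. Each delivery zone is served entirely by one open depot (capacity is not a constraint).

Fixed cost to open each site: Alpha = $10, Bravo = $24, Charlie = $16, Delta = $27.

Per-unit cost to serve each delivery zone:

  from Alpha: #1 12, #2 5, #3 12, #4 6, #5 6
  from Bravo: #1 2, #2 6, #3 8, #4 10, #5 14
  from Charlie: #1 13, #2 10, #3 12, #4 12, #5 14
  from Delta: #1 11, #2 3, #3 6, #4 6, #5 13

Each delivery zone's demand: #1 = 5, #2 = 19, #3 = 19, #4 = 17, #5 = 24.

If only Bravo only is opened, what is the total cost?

Each delivery zone is assigned to its cheapest site among the open ones.
{Bravo}: #1→Bravo 2·5=10, #2→Bravo 6·19=114, #3→Bravo 8·19=152, #4→Bravo 10·17=170, #5→Bravo 14·24=336. Service 782; fixed 24; total 806.

Total cost: 806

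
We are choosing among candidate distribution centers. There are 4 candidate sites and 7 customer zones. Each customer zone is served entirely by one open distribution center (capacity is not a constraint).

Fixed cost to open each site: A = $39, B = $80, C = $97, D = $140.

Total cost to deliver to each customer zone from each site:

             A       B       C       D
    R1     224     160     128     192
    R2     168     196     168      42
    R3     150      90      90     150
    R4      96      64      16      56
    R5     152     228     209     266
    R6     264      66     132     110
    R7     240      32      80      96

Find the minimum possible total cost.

Minimum total cost: 851

For any fixed open set, each customer zone goes to its cheapest open site; total = fixed + service.
{A, B}: R1→B 160, R2→A 168, R3→B 90, R4→B 64, R5→A 152, R6→B 66, R7→B 32. Service 732; fixed 119; total 851.
{A, B, D}: R1→B 160, R2→D 42, R3→B 90, R4→D 56, R5→A 152, R6→B 66, R7→B 32. Service 598; fixed 259; total 857.
{A, B, C}: R1→C 128, R2→A 168, R3→B 90, R4→C 16, R5→A 152, R6→B 66, R7→B 32. Service 652; fixed 216; total 868.
{A, B, C, D}: service 526 + fixed 356 = 882
No other subset beats 851.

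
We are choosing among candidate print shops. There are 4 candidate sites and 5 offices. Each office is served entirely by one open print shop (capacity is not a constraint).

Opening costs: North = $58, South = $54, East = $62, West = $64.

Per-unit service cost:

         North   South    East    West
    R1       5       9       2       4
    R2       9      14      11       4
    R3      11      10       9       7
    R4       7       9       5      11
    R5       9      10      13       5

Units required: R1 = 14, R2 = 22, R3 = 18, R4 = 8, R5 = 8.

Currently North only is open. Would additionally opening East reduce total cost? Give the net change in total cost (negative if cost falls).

Current service cost with {North}: 594.
Adding East: each office re-picks its cheapest; new service cost 500, saving 94.
Extra fixed cost: 62. Net change = 62 − 94 = -32.
(Totals: 652 → 620.)

Yes — net change −32 (cost falls by 32).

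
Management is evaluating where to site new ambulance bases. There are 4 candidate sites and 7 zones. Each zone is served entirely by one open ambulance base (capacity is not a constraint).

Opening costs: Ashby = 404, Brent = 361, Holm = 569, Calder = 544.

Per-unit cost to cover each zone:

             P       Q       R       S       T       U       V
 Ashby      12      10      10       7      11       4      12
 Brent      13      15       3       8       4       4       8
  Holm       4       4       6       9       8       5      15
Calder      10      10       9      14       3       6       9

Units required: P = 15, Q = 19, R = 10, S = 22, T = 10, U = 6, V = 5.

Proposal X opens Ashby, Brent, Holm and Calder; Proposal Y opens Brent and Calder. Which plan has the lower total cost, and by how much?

Proposal Y is cheaper by 747.

Proposal X: {Ashby, Brent, Holm, Calder}: P→Holm 4·15=60, Q→Holm 4·19=76, R→Brent 3·10=30, S→Ashby 7·22=154, T→Calder 3·10=30, U→Ashby 4·6=24, V→Brent 8·5=40. Service 414; fixed 1878; total 2292.
Proposal Y: {Brent, Calder}: P→Calder 10·15=150, Q→Calder 10·19=190, R→Brent 3·10=30, S→Brent 8·22=176, T→Calder 3·10=30, U→Brent 4·6=24, V→Brent 8·5=40. Service 640; fixed 905; total 1545.
Difference: |2292 − 1545| = 747.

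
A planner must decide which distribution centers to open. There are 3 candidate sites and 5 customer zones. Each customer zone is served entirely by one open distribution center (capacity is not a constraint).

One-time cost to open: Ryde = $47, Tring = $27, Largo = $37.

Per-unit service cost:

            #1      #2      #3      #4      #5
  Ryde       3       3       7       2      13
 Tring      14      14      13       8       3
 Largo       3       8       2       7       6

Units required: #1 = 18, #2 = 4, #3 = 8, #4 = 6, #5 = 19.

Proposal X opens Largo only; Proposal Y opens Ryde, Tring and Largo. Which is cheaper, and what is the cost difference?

Proposal X: {Largo}: #1→Largo 3·18=54, #2→Largo 8·4=32, #3→Largo 2·8=16, #4→Largo 7·6=42, #5→Largo 6·19=114. Service 258; fixed 37; total 295.
Proposal Y: {Ryde, Tring, Largo}: #1→Ryde 3·18=54, #2→Ryde 3·4=12, #3→Largo 2·8=16, #4→Ryde 2·6=12, #5→Tring 3·19=57. Service 151; fixed 111; total 262.
Difference: |295 − 262| = 33.

Proposal Y is cheaper by 33.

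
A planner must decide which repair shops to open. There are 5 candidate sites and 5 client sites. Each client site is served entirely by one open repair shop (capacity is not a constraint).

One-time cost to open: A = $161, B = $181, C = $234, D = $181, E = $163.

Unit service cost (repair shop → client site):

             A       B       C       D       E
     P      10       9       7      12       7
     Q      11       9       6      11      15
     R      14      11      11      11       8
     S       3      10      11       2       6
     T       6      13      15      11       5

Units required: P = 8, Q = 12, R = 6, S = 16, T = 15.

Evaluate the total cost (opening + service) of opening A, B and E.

Total cost: 840

Each client site is assigned to its cheapest site among the open ones.
{A, B, E}: P→E 7·8=56, Q→B 9·12=108, R→E 8·6=48, S→A 3·16=48, T→E 5·15=75. Service 335; fixed 505; total 840.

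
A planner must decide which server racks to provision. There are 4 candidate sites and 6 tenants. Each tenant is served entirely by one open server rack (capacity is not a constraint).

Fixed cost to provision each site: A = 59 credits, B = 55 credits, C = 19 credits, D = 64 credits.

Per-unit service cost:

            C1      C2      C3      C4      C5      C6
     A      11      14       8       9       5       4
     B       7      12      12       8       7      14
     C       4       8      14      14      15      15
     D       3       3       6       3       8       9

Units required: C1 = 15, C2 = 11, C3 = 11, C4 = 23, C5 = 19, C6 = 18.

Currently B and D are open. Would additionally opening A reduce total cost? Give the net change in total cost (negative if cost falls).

Yes — net change −69 (cost falls by 69).

Current service cost with {B, D}: 508.
Adding A: each tenant re-picks its cheapest; new service cost 380, saving 128.
Extra fixed cost: 59. Net change = 59 − 128 = -69.
(Totals: 627 → 558.)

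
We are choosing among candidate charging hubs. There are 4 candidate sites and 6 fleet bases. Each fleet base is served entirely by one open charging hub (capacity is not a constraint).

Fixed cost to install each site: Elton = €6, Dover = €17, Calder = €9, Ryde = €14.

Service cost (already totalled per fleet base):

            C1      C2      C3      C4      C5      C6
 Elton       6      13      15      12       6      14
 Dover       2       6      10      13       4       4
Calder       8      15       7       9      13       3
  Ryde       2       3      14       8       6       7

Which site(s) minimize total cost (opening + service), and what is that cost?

Open Calder and Ryde; minimum total cost 52.

For any fixed open set, each fleet base goes to its cheapest open site; total = fixed + service.
{Calder, Ryde}: C1→Ryde 2, C2→Ryde 3, C3→Calder 7, C4→Ryde 8, C5→Ryde 6, C6→Calder 3. Service 29; fixed 23; total 52.
{Ryde}: C1→Ryde 2, C2→Ryde 3, C3→Ryde 14, C4→Ryde 8, C5→Ryde 6, C6→Ryde 7. Service 40; fixed 14; total 54.
{Dover}: C1→Dover 2, C2→Dover 6, C3→Dover 10, C4→Dover 13, C5→Dover 4, C6→Dover 4. Service 39; fixed 17; total 56.
{Elton, Dover, Calder, Ryde}: C1→Dover 2, C2→Ryde 3, C3→Calder 7, C4→Ryde 8, C5→Dover 4, C6→Calder 3. Service 27; fixed 46; total 73.
No other subset beats 52.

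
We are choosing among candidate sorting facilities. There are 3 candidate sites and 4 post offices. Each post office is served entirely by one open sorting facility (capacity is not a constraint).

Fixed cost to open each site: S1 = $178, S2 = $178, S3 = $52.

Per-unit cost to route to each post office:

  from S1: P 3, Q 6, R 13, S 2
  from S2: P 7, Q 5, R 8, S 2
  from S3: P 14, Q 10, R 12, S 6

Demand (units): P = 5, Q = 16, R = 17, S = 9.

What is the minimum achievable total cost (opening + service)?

Minimum total cost: 447

For any fixed open set, each post office goes to its cheapest open site; total = fixed + service.
{S2}: P→S2 7·5=35, Q→S2 5·16=80, R→S2 8·17=136, S→S2 2·9=18. Service 269; fixed 178; total 447.
{S2, S3}: P→S2 7·5=35, Q→S2 5·16=80, R→S2 8·17=136, S→S2 2·9=18. Service 269; fixed 230; total 499.
{S1}: P→S1 3·5=15, Q→S1 6·16=96, R→S1 13·17=221, S→S1 2·9=18. Service 350; fixed 178; total 528.
{S1, S2, S3}: P→S1 3·5=15, Q→S2 5·16=80, R→S2 8·17=136, S→S1 2·9=18. Service 249; fixed 408; total 657.
No other subset beats 447.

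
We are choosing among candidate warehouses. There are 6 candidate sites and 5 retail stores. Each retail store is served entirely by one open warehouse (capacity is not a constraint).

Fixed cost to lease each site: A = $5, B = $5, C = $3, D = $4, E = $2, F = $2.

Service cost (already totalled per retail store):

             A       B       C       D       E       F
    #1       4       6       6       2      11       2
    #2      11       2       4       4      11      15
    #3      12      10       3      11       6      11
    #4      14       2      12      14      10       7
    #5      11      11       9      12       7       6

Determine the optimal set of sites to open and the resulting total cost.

For any fixed open set, each retail store goes to its cheapest open site; total = fixed + service.
{B, C, F}: #1→F 2, #2→B 2, #3→C 3, #4→B 2, #5→F 6. Service 15; fixed 10; total 25.
{B, C, E, F}: #1→F 2, #2→B 2, #3→C 3, #4→B 2, #5→F 6. Service 15; fixed 12; total 27.
{B, E, F}: #1→F 2, #2→B 2, #3→E 6, #4→B 2, #5→F 6. Service 18; fixed 9; total 27.
{A, B, C, D, E, F}: service 15 + fixed 21 = 36
No other subset beats 25.

Open B, C and F; minimum total cost 25.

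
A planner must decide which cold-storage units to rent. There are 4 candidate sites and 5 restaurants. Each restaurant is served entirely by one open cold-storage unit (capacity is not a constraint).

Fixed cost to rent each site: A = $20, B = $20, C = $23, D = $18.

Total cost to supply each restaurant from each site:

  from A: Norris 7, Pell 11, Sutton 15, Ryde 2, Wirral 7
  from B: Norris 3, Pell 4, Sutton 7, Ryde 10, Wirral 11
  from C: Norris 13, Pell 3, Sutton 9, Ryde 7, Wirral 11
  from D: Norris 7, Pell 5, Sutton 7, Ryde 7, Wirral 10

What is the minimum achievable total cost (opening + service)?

For any fixed open set, each restaurant goes to its cheapest open site; total = fixed + service.
{D}: Norris→D 7, Pell→D 5, Sutton→D 7, Ryde→D 7, Wirral→D 10. Service 36; fixed 18; total 54.
{B}: Norris→B 3, Pell→B 4, Sutton→B 7, Ryde→B 10, Wirral→B 11. Service 35; fixed 20; total 55.
{A}: service 42 + fixed 20 = 62
{A, B, C, D}: service 22 + fixed 81 = 103
(All 15 nonempty subsets were checked; D only is lowest.)

Minimum total cost: 54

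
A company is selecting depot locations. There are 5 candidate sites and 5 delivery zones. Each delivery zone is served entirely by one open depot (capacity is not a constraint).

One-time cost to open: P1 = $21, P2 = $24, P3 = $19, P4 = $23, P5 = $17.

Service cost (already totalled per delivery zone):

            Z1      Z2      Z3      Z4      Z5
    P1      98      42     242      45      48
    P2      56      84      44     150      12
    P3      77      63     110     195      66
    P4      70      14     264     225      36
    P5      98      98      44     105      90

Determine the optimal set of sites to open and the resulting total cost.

Open P1, P2 and P4; minimum total cost 239.

For any fixed open set, each delivery zone goes to its cheapest open site; total = fixed + service.
{P1, P2, P4}: Z1→P2 56, Z2→P4 14, Z3→P2 44, Z4→P1 45, Z5→P2 12. Service 171; fixed 68; total 239.
{P1, P2}: service 199 + fixed 45 = 244
{P1, P2, P4, P5}: service 171 + fixed 85 = 256
{P1, P2, P3, P4, P5}: service 171 + fixed 104 = 275
No other subset beats 239.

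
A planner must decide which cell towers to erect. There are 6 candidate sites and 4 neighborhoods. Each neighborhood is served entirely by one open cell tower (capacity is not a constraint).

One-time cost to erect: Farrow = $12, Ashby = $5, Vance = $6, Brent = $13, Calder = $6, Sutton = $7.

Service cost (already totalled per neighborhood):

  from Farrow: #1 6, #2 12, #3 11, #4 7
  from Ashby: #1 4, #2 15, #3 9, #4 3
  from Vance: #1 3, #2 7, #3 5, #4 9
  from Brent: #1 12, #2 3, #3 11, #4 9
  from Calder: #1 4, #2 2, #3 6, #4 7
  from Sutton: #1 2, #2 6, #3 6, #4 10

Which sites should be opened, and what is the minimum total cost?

For any fixed open set, each neighborhood goes to its cheapest open site; total = fixed + service.
{Calder}: #1→Calder 4, #2→Calder 2, #3→Calder 6, #4→Calder 7. Service 19; fixed 6; total 25.
{Ashby, Calder}: service 15 + fixed 11 = 26
{Ashby, Vance}: service 18 + fixed 11 = 29
{Farrow, Ashby, Vance, Brent, Calder, Sutton}: #1→Sutton 2, #2→Calder 2, #3→Vance 5, #4→Ashby 3. Service 12; fixed 49; total 61.
No other subset beats 25.

Open Calder only; minimum total cost 25.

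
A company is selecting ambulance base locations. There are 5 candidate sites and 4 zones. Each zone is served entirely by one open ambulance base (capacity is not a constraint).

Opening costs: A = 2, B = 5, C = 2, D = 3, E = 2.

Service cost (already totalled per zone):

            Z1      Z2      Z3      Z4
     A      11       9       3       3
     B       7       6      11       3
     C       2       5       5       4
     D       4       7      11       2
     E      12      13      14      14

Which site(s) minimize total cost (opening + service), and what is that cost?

For any fixed open set, each zone goes to its cheapest open site; total = fixed + service.
{A, C}: Z1→C 2, Z2→C 5, Z3→A 3, Z4→A 3. Service 13; fixed 4; total 17.
{C}: Z1→C 2, Z2→C 5, Z3→C 5, Z4→C 4. Service 16; fixed 2; total 18.
{A, C, D}: Z1→C 2, Z2→C 5, Z3→A 3, Z4→D 2. Service 12; fixed 7; total 19.
{A, B, C, D, E}: Z1→C 2, Z2→C 5, Z3→A 3, Z4→D 2. Service 12; fixed 14; total 26.
No other subset beats 17.

Open A and C; minimum total cost 17.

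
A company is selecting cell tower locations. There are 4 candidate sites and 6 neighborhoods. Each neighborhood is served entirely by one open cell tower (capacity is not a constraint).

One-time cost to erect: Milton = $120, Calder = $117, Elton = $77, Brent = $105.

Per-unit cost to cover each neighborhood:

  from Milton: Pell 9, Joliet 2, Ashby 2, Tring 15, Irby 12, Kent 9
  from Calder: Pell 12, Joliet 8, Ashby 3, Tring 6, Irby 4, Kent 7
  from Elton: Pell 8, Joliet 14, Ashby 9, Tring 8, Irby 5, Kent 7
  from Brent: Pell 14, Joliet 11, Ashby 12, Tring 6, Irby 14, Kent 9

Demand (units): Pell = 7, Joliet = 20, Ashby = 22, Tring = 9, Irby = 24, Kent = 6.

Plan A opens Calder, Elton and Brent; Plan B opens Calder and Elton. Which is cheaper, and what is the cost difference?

Plan B is cheaper by 105.

Plan A: {Calder, Elton, Brent}: Pell→Elton 8·7=56, Joliet→Calder 8·20=160, Ashby→Calder 3·22=66, Tring→Calder 6·9=54, Irby→Calder 4·24=96, Kent→Calder 7·6=42. Service 474; fixed 299; total 773.
Plan B: {Calder, Elton}: Pell→Elton 8·7=56, Joliet→Calder 8·20=160, Ashby→Calder 3·22=66, Tring→Calder 6·9=54, Irby→Calder 4·24=96, Kent→Calder 7·6=42. Service 474; fixed 194; total 668.
Difference: |773 − 668| = 105.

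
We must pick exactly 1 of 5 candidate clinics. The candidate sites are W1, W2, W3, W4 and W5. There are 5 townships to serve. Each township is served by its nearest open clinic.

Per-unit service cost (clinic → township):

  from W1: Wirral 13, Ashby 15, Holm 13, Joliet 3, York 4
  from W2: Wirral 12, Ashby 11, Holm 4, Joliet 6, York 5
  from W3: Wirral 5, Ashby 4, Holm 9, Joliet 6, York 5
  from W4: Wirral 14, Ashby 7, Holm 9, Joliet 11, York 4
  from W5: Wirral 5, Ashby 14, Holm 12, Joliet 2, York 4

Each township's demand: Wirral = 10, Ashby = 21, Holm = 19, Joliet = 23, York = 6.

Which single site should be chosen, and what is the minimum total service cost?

Choose W3 only; total service cost 473.

With exactly 1 open, each township uses its cheapest among the chosen.
{W3}: Wirral→W3 5·10=50, Ashby→W3 4·21=84, Holm→W3 9·19=171, Joliet→W3 6·23=138, York→W3 5·6=30. Service cost 473.
{W2}: service cost 595
{W5}: service cost 642
Among all 5 size-1 choices, {W3} is lowest.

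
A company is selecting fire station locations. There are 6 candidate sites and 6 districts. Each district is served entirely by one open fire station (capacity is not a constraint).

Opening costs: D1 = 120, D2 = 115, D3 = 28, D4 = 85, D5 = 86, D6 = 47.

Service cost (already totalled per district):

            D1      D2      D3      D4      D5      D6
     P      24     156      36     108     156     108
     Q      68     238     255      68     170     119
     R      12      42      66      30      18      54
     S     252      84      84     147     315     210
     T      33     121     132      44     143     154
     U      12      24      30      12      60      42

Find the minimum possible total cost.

Minimum total cost: 381

For any fixed open set, each district goes to its cheapest open site; total = fixed + service.
{D1, D3}: P→D1 24, Q→D1 68, R→D1 12, S→D3 84, T→D1 33, U→D1 12. Service 233; fixed 148; total 381.
{D3, D4}: P→D3 36, Q→D4 68, R→D4 30, S→D3 84, T→D4 44, U→D4 12. Service 274; fixed 113; total 387.
{D1, D3, D6}: service 233 + fixed 195 = 428
{D1, D2, D3, D4, D5, D6}: service 233 + fixed 481 = 714
No other subset beats 381.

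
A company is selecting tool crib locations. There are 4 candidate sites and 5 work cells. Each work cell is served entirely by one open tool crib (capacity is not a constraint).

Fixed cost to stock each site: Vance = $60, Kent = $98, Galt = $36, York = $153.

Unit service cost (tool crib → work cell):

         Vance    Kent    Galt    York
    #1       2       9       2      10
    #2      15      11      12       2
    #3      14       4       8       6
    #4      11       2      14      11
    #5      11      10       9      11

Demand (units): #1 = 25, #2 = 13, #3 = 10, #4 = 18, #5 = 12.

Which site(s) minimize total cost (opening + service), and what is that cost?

Open Kent and Galt; minimum total cost 511.

For any fixed open set, each work cell goes to its cheapest open site; total = fixed + service.
{Kent, Galt}: #1→Galt 2·25=50, #2→Kent 11·13=143, #3→Kent 4·10=40, #4→Kent 2·18=36, #5→Galt 9·12=108. Service 377; fixed 134; total 511.
{Vance, Kent}: service 389 + fixed 158 = 547
{Kent, Galt, York}: service 260 + fixed 287 = 547
{Vance, Kent, Galt, York}: #1→Vance 2·25=50, #2→York 2·13=26, #3→Kent 4·10=40, #4→Kent 2·18=36, #5→Galt 9·12=108. Service 260; fixed 347; total 607.
No other subset beats 511.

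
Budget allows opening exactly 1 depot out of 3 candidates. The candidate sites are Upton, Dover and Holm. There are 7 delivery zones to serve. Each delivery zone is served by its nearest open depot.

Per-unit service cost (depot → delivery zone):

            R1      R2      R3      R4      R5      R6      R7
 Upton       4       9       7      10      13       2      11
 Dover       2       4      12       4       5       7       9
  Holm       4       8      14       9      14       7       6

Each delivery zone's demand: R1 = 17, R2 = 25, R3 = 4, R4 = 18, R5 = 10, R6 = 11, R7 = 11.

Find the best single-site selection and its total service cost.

Choose Dover only; total service cost 480.

With exactly 1 open, each delivery zone uses its cheapest among the chosen.
{Dover}: R1→Dover 2·17=34, R2→Dover 4·25=100, R3→Dover 12·4=48, R4→Dover 4·18=72, R5→Dover 5·10=50, R6→Dover 7·11=77, R7→Dover 9·11=99. Service cost 480.
{Holm}: service cost 769
{Upton}: service cost 774
Among all 3 size-1 choices, {Dover} is lowest.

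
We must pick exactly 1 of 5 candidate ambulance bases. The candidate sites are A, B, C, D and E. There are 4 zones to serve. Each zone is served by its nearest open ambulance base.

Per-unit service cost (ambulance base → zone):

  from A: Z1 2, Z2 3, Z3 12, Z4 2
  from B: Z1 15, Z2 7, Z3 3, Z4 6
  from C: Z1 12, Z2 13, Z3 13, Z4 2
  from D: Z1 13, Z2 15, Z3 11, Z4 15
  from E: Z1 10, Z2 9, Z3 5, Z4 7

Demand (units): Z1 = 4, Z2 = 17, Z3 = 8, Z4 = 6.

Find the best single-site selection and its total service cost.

With exactly 1 open, each zone uses its cheapest among the chosen.
{A}: Z1→A 2·4=8, Z2→A 3·17=51, Z3→A 12·8=96, Z4→A 2·6=12. Service cost 167.
{B}: service cost 239
{E}: service cost 275
Among all 5 size-1 choices, {A} is lowest.

Choose A only; total service cost 167.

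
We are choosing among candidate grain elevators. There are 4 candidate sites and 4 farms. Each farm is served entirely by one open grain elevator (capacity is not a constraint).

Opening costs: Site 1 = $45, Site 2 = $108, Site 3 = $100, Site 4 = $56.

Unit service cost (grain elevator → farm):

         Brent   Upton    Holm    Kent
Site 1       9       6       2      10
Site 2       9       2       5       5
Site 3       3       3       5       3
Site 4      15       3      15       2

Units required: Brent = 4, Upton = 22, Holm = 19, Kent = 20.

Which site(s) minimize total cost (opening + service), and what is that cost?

For any fixed open set, each farm goes to its cheapest open site; total = fixed + service.
{Site 1, Site 4}: Brent→Site 1 9·4=36, Upton→Site 4 3·22=66, Holm→Site 1 2·19=38, Kent→Site 4 2·20=40. Service 180; fixed 101; total 281.
{Site 1, Site 3}: service 176 + fixed 145 = 321
{Site 3}: service 233 + fixed 100 = 333
{Site 1, Site 2, Site 3, Site 4}: service 134 + fixed 309 = 443
No other subset beats 281.

Open Site 1 and Site 4; minimum total cost 281.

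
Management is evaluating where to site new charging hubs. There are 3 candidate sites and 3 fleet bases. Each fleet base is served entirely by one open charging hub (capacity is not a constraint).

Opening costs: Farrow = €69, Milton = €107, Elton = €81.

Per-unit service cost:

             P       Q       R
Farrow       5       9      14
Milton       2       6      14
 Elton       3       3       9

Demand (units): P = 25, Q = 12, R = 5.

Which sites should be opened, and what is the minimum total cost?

For any fixed open set, each fleet base goes to its cheapest open site; total = fixed + service.
{Elton}: P→Elton 3·25=75, Q→Elton 3·12=36, R→Elton 9·5=45. Service 156; fixed 81; total 237.
{Milton}: service 192 + fixed 107 = 299
{Farrow, Elton}: service 156 + fixed 150 = 306
{Farrow, Milton, Elton}: service 131 + fixed 257 = 388
No other subset beats 237.

Open Elton only; minimum total cost 237.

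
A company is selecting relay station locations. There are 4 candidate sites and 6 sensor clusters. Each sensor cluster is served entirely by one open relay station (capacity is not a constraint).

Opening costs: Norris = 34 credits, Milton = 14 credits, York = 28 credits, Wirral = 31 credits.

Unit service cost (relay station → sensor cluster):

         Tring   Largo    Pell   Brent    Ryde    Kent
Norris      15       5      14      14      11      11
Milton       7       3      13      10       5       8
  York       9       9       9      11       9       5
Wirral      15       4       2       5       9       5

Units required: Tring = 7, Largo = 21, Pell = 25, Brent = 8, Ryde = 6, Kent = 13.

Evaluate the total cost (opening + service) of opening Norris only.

Each sensor cluster is assigned to its cheapest site among the open ones.
{Norris}: Tring→Norris 15·7=105, Largo→Norris 5·21=105, Pell→Norris 14·25=350, Brent→Norris 14·8=112, Ryde→Norris 11·6=66, Kent→Norris 11·13=143. Service 881; fixed 34; total 915.

Total cost: 915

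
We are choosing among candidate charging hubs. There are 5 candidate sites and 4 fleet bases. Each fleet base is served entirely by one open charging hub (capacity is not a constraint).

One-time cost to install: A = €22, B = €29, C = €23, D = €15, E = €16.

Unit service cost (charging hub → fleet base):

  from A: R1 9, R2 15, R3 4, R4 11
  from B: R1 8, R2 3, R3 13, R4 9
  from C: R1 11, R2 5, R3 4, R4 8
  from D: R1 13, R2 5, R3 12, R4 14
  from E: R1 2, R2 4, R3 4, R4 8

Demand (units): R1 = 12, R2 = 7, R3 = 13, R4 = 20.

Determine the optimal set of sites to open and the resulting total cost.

Open E only; minimum total cost 280.

For any fixed open set, each fleet base goes to its cheapest open site; total = fixed + service.
{E}: R1→E 2·12=24, R2→E 4·7=28, R3→E 4·13=52, R4→E 8·20=160. Service 264; fixed 16; total 280.
{D, E}: service 264 + fixed 31 = 295
{A, E}: service 264 + fixed 38 = 302
{A, B, C, D, E}: service 257 + fixed 105 = 362
No other subset beats 280.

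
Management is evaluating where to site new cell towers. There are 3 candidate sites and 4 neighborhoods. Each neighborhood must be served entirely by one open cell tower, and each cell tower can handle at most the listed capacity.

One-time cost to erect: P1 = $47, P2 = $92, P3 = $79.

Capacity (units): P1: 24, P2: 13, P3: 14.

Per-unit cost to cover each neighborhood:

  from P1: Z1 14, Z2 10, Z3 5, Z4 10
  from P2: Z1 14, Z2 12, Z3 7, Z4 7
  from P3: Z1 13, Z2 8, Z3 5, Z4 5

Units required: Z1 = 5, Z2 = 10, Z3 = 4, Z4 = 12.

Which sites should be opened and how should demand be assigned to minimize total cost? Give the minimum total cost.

Minimum total cost: 376

Open {P1, P3}: Z1→P1 14·5=70, Z2→P1 10·10=100, Z3→P1 5·4=20, Z4→P3 5·12=60.
Loads: P1 carries 19/24, P3 carries 12/14. Service 250; fixed 126; total 376.
Next best feasible plan costs 413.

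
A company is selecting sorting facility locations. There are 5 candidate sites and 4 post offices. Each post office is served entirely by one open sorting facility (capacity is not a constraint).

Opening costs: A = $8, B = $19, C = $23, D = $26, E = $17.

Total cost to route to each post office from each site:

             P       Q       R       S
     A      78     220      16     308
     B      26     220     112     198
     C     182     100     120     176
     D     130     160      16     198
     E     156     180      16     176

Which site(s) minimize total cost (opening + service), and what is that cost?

For any fixed open set, each post office goes to its cheapest open site; total = fixed + service.
{A, B, C}: P→B 26, Q→C 100, R→A 16, S→C 176. Service 318; fixed 50; total 368.
{B, C, E}: service 318 + fixed 59 = 377
{A, B, C, E}: P→B 26, Q→C 100, R→A 16, S→C 176. Service 318; fixed 67; total 385.
{A, B, C, D, E}: P→B 26, Q→C 100, R→A 16, S→C 176. Service 318; fixed 93; total 411.
No other subset beats 368.

Open A, B and C; minimum total cost 368.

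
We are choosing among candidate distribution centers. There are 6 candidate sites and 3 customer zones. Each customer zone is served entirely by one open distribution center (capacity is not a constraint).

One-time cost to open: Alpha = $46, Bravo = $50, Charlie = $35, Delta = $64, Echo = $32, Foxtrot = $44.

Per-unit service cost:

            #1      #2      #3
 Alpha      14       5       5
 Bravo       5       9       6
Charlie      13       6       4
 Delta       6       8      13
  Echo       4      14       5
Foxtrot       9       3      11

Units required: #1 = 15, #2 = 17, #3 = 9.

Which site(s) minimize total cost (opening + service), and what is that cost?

Open Echo and Foxtrot; minimum total cost 232.

For any fixed open set, each customer zone goes to its cheapest open site; total = fixed + service.
{Echo, Foxtrot}: #1→Echo 4·15=60, #2→Foxtrot 3·17=51, #3→Echo 5·9=45. Service 156; fixed 76; total 232.
{Charlie, Echo, Foxtrot}: service 147 + fixed 111 = 258
{Charlie, Echo}: #1→Echo 4·15=60, #2→Charlie 6·17=102, #3→Charlie 4·9=36. Service 198; fixed 67; total 265.
{Alpha, Bravo, Charlie, Delta, Echo, Foxtrot}: service 147 + fixed 271 = 418
No other subset beats 232.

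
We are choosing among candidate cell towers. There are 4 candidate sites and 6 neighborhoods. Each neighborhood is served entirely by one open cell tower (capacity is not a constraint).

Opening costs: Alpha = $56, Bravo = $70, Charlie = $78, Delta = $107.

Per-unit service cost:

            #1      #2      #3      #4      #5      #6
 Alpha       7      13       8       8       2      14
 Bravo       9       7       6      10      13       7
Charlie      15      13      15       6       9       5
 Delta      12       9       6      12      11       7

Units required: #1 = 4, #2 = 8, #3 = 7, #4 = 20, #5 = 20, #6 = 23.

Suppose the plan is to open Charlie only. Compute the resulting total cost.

Total cost: 762

Each neighborhood is assigned to its cheapest site among the open ones.
{Charlie}: #1→Charlie 15·4=60, #2→Charlie 13·8=104, #3→Charlie 15·7=105, #4→Charlie 6·20=120, #5→Charlie 9·20=180, #6→Charlie 5·23=115. Service 684; fixed 78; total 762.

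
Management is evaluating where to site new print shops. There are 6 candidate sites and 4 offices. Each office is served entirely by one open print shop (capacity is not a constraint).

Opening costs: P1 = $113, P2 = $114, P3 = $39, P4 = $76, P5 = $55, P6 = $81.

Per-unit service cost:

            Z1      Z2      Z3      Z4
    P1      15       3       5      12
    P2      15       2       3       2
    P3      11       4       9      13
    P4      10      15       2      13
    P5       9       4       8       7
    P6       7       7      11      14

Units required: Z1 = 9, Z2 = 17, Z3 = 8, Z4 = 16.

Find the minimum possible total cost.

For any fixed open set, each office goes to its cheapest open site; total = fixed + service.
{P2}: Z1→P2 15·9=135, Z2→P2 2·17=34, Z3→P2 3·8=24, Z4→P2 2·16=32. Service 225; fixed 114; total 339.
{P2, P5}: Z1→P5 9·9=81, Z2→P2 2·17=34, Z3→P2 3·8=24, Z4→P2 2·16=32. Service 171; fixed 169; total 340.
{P2, P3}: service 189 + fixed 153 = 342
{P1, P2, P3, P4, P5, P6}: Z1→P6 7·9=63, Z2→P2 2·17=34, Z3→P4 2·8=16, Z4→P2 2·16=32. Service 145; fixed 478; total 623.
No other subset beats 339.

Minimum total cost: 339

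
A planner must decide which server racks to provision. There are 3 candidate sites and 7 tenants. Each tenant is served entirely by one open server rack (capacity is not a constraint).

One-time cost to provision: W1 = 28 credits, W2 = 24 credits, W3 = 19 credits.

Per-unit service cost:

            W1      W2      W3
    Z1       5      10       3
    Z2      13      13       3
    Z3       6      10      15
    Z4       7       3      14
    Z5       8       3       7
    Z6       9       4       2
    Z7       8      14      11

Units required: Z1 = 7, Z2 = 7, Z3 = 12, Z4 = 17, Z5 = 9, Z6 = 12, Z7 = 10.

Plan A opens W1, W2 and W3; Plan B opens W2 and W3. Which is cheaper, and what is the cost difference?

Plan A: {W1, W2, W3}: Z1→W3 3·7=21, Z2→W3 3·7=21, Z3→W1 6·12=72, Z4→W2 3·17=51, Z5→W2 3·9=27, Z6→W3 2·12=24, Z7→W1 8·10=80. Service 296; fixed 71; total 367.
Plan B: {W2, W3}: Z1→W3 3·7=21, Z2→W3 3·7=21, Z3→W2 10·12=120, Z4→W2 3·17=51, Z5→W2 3·9=27, Z6→W3 2·12=24, Z7→W3 11·10=110. Service 374; fixed 43; total 417.
Difference: |367 − 417| = 50.

Plan A is cheaper by 50.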